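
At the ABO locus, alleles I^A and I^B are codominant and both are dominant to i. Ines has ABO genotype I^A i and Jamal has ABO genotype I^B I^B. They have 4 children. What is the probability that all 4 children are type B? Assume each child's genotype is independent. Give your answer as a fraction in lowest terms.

1/16

ABO cross I^A i × I^B I^B → 1/2 B, 1/2 AB.
So P(type B) = 1/2 per child.
All 4 independent: (1/2)^4 = 1/16.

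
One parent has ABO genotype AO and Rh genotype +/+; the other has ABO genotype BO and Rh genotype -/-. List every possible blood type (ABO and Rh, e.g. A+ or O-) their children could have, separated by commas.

Gametes from AO × BO give offspring ABO genotypes AB, AO, BO, OO, i.e. phenotypes O, A, B, AB.
Rh cross +/+ × -/- → phenotypes Rh+.
Combining independently: O+, A+, B+, AB+.

O+, A+, B+, AB+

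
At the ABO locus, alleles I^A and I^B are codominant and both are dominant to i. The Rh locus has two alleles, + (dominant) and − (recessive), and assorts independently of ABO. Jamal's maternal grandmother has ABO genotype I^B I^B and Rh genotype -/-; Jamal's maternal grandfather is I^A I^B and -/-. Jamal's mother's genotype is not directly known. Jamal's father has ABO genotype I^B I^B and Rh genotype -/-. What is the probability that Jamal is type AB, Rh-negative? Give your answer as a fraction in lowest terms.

1/4

Jamal's mother's ABO genotype from I^B I^B × I^A I^B: 1/2 I^A I^B, 1/2 I^B I^B.
Crossing each possibility with the father I^B I^B and summing P(type AB): 1/2·1/2 + 1/2·0 = 1/4.
Similarly for Rh via the mother's Rh distribution: P(Rh-) = 1.
Independent loci: 1/4 × 1 = 1/4.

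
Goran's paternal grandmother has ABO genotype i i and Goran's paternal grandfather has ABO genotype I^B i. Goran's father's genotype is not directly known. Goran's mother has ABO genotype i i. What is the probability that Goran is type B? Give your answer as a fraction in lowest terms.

1/4

Goran's father's ABO genotype from i i × I^B i: 1/2 I^B i, 1/2 i i.
Crossing each possibility with the mother i i and summing P(type B): 1/2·1/2 + 1/2·0 = 1/4.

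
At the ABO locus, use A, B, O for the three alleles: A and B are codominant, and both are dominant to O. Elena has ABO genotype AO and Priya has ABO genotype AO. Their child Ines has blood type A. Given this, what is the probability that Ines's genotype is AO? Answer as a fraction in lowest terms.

Cross AO × AO → 1/4 AA, 1/2 AO, 1/4 OO.
Type-A genotypes among offspring: AA (1/4), AO (1/2); total 3/4.
P(AO | type A) = (1/2) / (3/4) = 2/3.

2/3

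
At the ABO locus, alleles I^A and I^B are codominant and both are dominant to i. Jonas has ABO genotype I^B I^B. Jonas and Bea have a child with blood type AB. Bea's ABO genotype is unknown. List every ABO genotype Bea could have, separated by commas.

For each candidate genotype of Bea, check whether crossing it with I^B I^B can produce every observed child phenotype.
  I^A I^A → possible child types {AB} ✓
  I^A I^B → possible child types {B, AB} ✓
  I^A i → possible child types {B, AB} ✓
  I^B I^B → possible child types {B} ✗
  I^B i → possible child types {B} ✗
  i i → possible child types {B} ✗

I^A I^A, I^A I^B, I^A i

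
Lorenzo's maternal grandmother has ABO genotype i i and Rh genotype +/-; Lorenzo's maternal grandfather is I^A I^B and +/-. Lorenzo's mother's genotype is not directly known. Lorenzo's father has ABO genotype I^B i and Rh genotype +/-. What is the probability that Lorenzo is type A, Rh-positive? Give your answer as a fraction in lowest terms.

Lorenzo's mother's ABO genotype from i i × I^A I^B: 1/2 I^A i, 1/2 I^B i.
Crossing each possibility with the father I^B i and summing P(type A): 1/2·1/4 + 1/2·0 = 1/8.
Similarly for Rh via the mother's Rh distribution: P(Rh+) = 3/4.
Independent loci: 1/8 × 3/4 = 3/32.

3/32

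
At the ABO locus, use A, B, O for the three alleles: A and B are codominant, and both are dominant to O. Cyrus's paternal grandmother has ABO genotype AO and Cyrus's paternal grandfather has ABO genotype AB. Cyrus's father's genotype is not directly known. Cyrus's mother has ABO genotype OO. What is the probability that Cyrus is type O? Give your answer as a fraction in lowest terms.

Cyrus's father's ABO genotype from AO × AB: 1/4 AA, 1/4 AB, 1/4 AO, 1/4 BO.
Crossing each possibility with the mother OO and summing P(type O): 1/4·0 + 1/4·0 + 1/4·1/2 + 1/4·1/2 = 1/4.

1/4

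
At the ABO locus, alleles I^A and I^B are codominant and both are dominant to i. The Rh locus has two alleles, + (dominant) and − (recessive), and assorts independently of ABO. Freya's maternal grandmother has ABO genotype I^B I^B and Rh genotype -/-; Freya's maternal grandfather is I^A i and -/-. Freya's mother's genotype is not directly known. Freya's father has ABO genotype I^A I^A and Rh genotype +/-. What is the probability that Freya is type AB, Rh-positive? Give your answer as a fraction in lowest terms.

Freya's mother's ABO genotype from I^B I^B × I^A i: 1/2 I^A I^B, 1/2 I^B i.
Crossing each possibility with the father I^A I^A and summing P(type AB): 1/2·1/2 + 1/2·1/2 = 1/2.
Similarly for Rh via the mother's Rh distribution: P(Rh+) = 1/2.
Independent loci: 1/2 × 1/2 = 1/4.

1/4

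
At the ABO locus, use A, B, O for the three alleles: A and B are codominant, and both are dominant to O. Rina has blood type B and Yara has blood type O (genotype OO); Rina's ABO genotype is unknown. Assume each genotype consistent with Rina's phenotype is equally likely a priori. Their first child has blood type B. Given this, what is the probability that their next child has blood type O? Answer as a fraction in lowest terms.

1/6

Possible genotypes: Rina ∈ {BB, BO}; Yara ∈ {OO}.
Weight each parental genotype pair by prior × P(type-B child):
  BB × OO: posterior weight 2/3; P(next child type O) = 0.
  BO × OO: posterior weight 1/3; P(next child type O) = 1/2.
Weighted sum = 1/6.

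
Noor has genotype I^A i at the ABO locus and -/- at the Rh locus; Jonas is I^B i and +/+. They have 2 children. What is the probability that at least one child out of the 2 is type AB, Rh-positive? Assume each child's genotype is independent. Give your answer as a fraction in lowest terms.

ABO cross I^A i × I^B i → 1/4 O, 1/4 A, 1/4 B, 1/4 AB.
Rh cross -/- × +/+ → 1 Rh+; so P(type AB, Rh-positive) = 1/4 × 1 = 1/4 per child.
P(none) = (3/4)^2 = 9/16; P(at least one) = 1 − 9/16 = 7/16.

7/16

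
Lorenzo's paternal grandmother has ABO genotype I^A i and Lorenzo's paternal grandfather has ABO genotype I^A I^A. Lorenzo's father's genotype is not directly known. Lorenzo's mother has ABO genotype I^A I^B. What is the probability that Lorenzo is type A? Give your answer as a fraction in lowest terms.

Lorenzo's father's ABO genotype from I^A i × I^A I^A: 1/2 I^A I^A, 1/2 I^A i.
Crossing each possibility with the mother I^A I^B and summing P(type A): 1/2·1/2 + 1/2·1/2 = 1/2.

1/2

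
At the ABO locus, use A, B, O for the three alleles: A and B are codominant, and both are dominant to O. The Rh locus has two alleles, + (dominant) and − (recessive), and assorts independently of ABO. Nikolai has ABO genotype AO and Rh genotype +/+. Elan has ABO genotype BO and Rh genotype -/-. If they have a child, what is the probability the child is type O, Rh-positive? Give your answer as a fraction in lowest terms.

1/4

ABO cross AO × BO → offspring phenotypes: 1/4 O, 1/4 A, 1/4 B, 1/4 AB.
Rh cross +/+ × -/- → 1 Rh+.
Independent loci: P(type O, Rh-positive) = 1/4 × 1 = 1/4.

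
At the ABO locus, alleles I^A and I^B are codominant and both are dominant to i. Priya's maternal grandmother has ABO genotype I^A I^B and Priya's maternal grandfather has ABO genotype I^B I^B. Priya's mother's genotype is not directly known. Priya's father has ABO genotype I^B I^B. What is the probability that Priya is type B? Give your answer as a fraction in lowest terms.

3/4

Priya's mother's ABO genotype from I^A I^B × I^B I^B: 1/2 I^A I^B, 1/2 I^B I^B.
Crossing each possibility with the father I^B I^B and summing P(type B): 1/2·1/2 + 1/2·1 = 3/4.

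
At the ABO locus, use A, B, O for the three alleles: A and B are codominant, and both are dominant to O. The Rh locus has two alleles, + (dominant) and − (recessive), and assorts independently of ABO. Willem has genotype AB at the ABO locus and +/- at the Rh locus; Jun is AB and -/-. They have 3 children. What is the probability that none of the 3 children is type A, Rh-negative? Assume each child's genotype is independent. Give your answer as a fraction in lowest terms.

ABO cross AB × AB → 1/4 A, 1/4 B, 1/2 AB.
Rh cross +/- × -/- → 1/2 Rh+, 1/2 Rh-; so P(type A, Rh-negative) = 1/4 × 1/2 = 1/8 per child.
P(not type A, Rh-negative) = 7/8 for one child; (7/8)^3 = 343/512.

343/512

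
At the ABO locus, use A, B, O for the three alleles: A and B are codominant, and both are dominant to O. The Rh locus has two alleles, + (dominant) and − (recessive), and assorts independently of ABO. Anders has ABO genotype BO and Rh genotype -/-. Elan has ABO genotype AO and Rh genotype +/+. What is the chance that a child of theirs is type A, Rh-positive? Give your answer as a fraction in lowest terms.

ABO cross BO × AO → offspring phenotypes: 1/4 O, 1/4 A, 1/4 B, 1/4 AB.
Rh cross -/- × +/+ → 1 Rh+.
Independent loci: P(type A, Rh-positive) = 1/4 × 1 = 1/4.

1/4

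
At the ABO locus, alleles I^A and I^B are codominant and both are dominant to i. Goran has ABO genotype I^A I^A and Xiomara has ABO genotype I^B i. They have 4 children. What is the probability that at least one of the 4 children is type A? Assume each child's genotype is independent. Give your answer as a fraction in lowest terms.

15/16

ABO cross I^A I^A × I^B i → 1/2 A, 1/2 AB.
So P(type A) = 1/2 per child.
P(none) = (1/2)^4 = 1/16; P(at least one) = 1 − 1/16 = 15/16.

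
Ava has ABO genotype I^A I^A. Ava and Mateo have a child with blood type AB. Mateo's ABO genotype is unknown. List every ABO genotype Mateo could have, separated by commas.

I^A I^B, I^B I^B, I^B i

For each candidate genotype of Mateo, check whether crossing it with I^A I^A can produce every observed child phenotype.
  I^A I^A → possible child types {A} ✗
  I^A I^B → possible child types {A, AB} ✓
  I^A i → possible child types {A} ✗
  I^B I^B → possible child types {AB} ✓
  I^B i → possible child types {A, AB} ✓
  i i → possible child types {A} ✗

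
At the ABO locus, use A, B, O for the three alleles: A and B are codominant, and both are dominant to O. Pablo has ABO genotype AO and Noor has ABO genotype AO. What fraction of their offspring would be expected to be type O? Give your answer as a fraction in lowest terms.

ABO cross AO × AO → offspring phenotypes: 1/4 O, 3/4 A.
So P(type O) = 1/4.

1/4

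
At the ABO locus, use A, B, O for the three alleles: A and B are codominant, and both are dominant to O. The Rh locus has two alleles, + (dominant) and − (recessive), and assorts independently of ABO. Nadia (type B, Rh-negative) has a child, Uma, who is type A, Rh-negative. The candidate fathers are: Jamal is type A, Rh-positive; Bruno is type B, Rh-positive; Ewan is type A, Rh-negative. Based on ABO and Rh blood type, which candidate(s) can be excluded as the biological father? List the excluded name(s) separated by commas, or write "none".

A candidate is excluded only if no genotype consistent with his phenotype could produce a type A, Rh-negative child with a type B, Rh-negative mother.
Bruno (type B, Rh+): no genotype consistent with that phenotype can produce a type-A Rh- child with a type-B mother.

Bruno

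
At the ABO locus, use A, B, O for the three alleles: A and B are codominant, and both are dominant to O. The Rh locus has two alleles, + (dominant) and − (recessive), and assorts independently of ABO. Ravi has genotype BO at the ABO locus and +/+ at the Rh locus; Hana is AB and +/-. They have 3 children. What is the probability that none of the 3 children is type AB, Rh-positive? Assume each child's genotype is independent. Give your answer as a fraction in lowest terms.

ABO cross BO × AB → 1/4 A, 1/2 B, 1/4 AB.
Rh cross +/+ × +/- → 1 Rh+; so P(type AB, Rh-positive) = 1/4 × 1 = 1/4 per child.
P(not type AB, Rh-positive) = 3/4 for one child; (3/4)^3 = 27/64.

27/64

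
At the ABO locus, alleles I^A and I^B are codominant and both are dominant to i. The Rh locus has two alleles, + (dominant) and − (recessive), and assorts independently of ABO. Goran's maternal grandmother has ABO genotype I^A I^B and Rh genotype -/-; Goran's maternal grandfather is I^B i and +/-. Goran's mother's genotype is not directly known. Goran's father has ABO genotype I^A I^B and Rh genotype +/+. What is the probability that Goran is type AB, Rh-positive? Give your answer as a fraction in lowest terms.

3/8

Goran's mother's ABO genotype from I^A I^B × I^B i: 1/4 I^A I^B, 1/4 I^A i, 1/4 I^B I^B, 1/4 I^B i.
Crossing each possibility with the father I^A I^B and summing P(type AB): 1/4·1/2 + 1/4·1/4 + 1/4·1/2 + 1/4·1/4 = 3/8.
Similarly for Rh via the mother's Rh distribution: P(Rh+) = 1.
Independent loci: 3/8 × 1 = 3/8.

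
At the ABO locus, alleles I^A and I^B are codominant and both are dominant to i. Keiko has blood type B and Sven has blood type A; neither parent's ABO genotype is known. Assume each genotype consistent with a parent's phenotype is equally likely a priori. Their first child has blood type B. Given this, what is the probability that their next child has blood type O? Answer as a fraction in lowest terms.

Possible genotypes: Keiko ∈ {I^B I^B, I^B i}; Sven ∈ {I^A I^A, I^A i}.
Weight each parental genotype pair by prior × P(type-B child):
  I^B I^B × I^A i: posterior weight 2/3; P(next child type O) = 0.
  I^B i × I^A i: posterior weight 1/3; P(next child type O) = 1/4.
Weighted sum = 1/12.

1/12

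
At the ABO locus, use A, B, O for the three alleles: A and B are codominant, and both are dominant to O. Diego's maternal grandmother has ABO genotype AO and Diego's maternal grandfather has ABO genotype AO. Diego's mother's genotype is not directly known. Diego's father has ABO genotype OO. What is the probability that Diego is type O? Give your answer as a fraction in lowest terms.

1/2

Diego's mother's ABO genotype from AO × AO: 1/4 AA, 1/2 AO, 1/4 OO.
Crossing each possibility with the father OO and summing P(type O): 1/4·0 + 1/2·1/2 + 1/4·1 = 1/2.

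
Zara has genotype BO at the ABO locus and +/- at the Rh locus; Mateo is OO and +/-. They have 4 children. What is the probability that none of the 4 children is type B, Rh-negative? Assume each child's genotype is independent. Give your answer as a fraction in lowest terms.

ABO cross BO × OO → 1/2 O, 1/2 B.
Rh cross +/- × +/- → 3/4 Rh+, 1/4 Rh-; so P(type B, Rh-negative) = 1/2 × 1/4 = 1/8 per child.
P(not type B, Rh-negative) = 7/8 for one child; (7/8)^4 = 2401/4096.

2401/4096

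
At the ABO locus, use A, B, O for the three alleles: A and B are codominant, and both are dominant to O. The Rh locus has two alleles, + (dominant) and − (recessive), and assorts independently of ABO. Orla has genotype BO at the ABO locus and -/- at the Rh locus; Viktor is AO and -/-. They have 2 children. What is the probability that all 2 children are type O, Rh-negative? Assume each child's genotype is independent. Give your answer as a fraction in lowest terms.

ABO cross BO × AO → 1/4 O, 1/4 A, 1/4 B, 1/4 AB.
Rh cross -/- × -/- → 1 Rh-; so P(type O, Rh-negative) = 1/4 × 1 = 1/4 per child.
All 2 independent: (1/4)^2 = 1/16.

1/16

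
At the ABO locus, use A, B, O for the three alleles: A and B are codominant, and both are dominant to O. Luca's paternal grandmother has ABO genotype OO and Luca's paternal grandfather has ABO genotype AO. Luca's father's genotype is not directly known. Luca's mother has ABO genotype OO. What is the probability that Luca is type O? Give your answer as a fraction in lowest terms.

Luca's father's ABO genotype from OO × AO: 1/2 AO, 1/2 OO.
Crossing each possibility with the mother OO and summing P(type O): 1/2·1/2 + 1/2·1 = 3/4.

3/4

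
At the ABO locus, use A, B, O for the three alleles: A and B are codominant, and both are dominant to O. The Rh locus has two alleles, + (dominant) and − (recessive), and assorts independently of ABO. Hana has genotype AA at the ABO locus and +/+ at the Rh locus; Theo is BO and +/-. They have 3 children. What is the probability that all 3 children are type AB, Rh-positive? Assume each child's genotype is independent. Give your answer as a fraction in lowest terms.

1/8

ABO cross AA × BO → 1/2 A, 1/2 AB.
Rh cross +/+ × +/- → 1 Rh+; so P(type AB, Rh-positive) = 1/2 × 1 = 1/2 per child.
All 3 independent: (1/2)^3 = 1/8.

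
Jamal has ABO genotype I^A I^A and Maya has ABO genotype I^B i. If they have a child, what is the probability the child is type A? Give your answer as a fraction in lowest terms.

ABO cross I^A I^A × I^B i → offspring phenotypes: 1/2 A, 1/2 AB.
So P(type A) = 1/2.

1/2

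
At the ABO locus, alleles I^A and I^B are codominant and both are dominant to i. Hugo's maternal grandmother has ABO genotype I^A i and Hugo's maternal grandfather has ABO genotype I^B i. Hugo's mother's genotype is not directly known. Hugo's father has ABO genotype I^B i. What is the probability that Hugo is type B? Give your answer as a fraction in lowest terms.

1/2

Hugo's mother's ABO genotype from I^A i × I^B i: 1/4 I^A I^B, 1/4 I^A i, 1/4 I^B i, 1/4 i i.
Crossing each possibility with the father I^B i and summing P(type B): 1/4·1/2 + 1/4·1/4 + 1/4·3/4 + 1/4·1/2 = 1/2.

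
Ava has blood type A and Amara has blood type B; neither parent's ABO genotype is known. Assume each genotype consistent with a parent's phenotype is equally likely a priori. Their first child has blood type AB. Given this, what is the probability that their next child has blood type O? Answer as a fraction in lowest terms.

Possible genotypes: Ava ∈ {AA, AO}; Amara ∈ {BB, BO}.
Weight each parental genotype pair by prior × P(type-AB child):
  AA × BB: posterior weight 4/9; P(next child type O) = 0.
  AA × BO: posterior weight 2/9; P(next child type O) = 0.
  AO × BB: posterior weight 2/9; P(next child type O) = 0.
  AO × BO: posterior weight 1/9; P(next child type O) = 1/4.
Weighted sum = 1/36.

1/36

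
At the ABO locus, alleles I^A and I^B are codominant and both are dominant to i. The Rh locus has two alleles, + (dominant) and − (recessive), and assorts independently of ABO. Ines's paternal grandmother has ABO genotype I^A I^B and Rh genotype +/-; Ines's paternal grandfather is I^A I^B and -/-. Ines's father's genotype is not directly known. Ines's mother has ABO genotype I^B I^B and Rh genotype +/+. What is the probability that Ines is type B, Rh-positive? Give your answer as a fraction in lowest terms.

Ines's father's ABO genotype from I^A I^B × I^A I^B: 1/4 I^A I^A, 1/2 I^A I^B, 1/4 I^B I^B.
Crossing each possibility with the mother I^B I^B and summing P(type B): 1/4·0 + 1/2·1/2 + 1/4·1 = 1/2.
Similarly for Rh via the father's Rh distribution: P(Rh+) = 1.
Independent loci: 1/2 × 1 = 1/2.

1/2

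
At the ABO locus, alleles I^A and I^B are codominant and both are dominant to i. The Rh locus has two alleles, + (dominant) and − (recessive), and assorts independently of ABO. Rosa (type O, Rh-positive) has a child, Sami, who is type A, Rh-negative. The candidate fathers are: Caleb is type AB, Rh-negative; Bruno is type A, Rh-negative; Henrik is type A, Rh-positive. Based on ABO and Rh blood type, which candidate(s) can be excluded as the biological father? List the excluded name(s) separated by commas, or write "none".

none

A candidate is excluded only if no genotype consistent with his phenotype could produce a type A, Rh-negative child with a type O, Rh-positive mother.
Every candidate has at least one consistent genotype combination, so none can be excluded.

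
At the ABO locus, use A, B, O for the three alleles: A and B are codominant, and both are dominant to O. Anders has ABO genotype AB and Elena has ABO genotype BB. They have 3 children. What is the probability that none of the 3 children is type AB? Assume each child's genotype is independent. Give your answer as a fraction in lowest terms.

1/8

ABO cross AB × BB → 1/2 B, 1/2 AB.
So P(type AB) = 1/2 per child.
P(not type AB) = 1/2 for one child; (1/2)^3 = 1/8.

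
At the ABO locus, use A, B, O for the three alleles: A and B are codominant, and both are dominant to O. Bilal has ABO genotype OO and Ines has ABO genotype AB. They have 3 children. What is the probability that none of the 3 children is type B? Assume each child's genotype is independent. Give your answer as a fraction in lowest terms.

ABO cross OO × AB → 1/2 A, 1/2 B.
So P(type B) = 1/2 per child.
P(not type B) = 1/2 for one child; (1/2)^3 = 1/8.

1/8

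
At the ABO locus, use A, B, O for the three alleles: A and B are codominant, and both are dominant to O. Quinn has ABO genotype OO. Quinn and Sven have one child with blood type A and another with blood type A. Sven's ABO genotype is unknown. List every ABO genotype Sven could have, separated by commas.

For each candidate genotype of Sven, check whether crossing it with OO can produce every observed child phenotype.
  AA → possible child types {A} ✓
  AB → possible child types {A, B} ✓
  AO → possible child types {O, A} ✓
  BB → possible child types {B} ✗
  BO → possible child types {O, B} ✗
  OO → possible child types {O} ✗

AA, AB, AO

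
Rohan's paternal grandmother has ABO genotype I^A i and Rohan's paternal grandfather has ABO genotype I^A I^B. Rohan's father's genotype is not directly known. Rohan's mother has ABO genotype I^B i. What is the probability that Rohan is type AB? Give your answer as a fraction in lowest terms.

Rohan's father's ABO genotype from I^A i × I^A I^B: 1/4 I^A I^A, 1/4 I^A I^B, 1/4 I^A i, 1/4 I^B i.
Crossing each possibility with the mother I^B i and summing P(type AB): 1/4·1/2 + 1/4·1/4 + 1/4·1/4 + 1/4·0 = 1/4.

1/4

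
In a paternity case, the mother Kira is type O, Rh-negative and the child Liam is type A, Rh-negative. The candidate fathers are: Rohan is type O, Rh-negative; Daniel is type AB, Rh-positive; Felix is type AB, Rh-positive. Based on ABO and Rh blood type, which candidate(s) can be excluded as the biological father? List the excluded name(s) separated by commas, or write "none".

Rohan

A candidate is excluded only if no genotype consistent with his phenotype could produce a type A, Rh-negative child with a type O, Rh-negative mother.
Rohan (type O, Rh-): no genotype consistent with that phenotype can produce a type-A Rh- child with a type-O mother.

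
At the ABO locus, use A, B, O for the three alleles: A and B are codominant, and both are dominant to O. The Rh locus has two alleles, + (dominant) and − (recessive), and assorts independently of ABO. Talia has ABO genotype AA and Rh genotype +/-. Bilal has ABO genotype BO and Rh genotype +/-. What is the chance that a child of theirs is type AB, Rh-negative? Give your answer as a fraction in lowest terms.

ABO cross AA × BO → offspring phenotypes: 1/2 A, 1/2 AB.
Rh cross +/- × +/- → 3/4 Rh+, 1/4 Rh-.
Independent loci: P(type AB, Rh-negative) = 1/2 × 1/4 = 1/8.

1/8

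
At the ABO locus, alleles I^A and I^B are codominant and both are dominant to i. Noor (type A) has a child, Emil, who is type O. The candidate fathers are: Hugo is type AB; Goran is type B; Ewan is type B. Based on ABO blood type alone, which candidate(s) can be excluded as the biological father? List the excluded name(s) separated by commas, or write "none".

Hugo

A candidate is excluded only if no genotype consistent with his phenotype could produce a type O child with a type A mother.
Hugo (type AB): no genotype consistent with that phenotype can produce a type-O child with a type-A mother.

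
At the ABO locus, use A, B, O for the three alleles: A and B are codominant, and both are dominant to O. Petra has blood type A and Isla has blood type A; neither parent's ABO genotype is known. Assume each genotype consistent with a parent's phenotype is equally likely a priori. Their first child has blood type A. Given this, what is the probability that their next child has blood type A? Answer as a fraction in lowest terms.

Possible genotypes: Petra ∈ {AA, AO}; Isla ∈ {AA, AO}.
Weight each parental genotype pair by prior × P(type-A child):
  AA × AA: posterior weight 4/15; P(next child type A) = 1.
  AA × AO: posterior weight 4/15; P(next child type A) = 1.
  AO × AA: posterior weight 4/15; P(next child type A) = 1.
  AO × AO: posterior weight 1/5; P(next child type A) = 3/4.
Weighted sum = 19/20.

19/20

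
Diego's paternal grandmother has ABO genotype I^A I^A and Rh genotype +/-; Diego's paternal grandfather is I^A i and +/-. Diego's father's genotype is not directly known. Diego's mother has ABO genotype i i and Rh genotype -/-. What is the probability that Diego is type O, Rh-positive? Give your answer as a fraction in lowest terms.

1/8

Diego's father's ABO genotype from I^A I^A × I^A i: 1/2 I^A I^A, 1/2 I^A i.
Crossing each possibility with the mother i i and summing P(type O): 1/2·0 + 1/2·1/2 = 1/4.
Similarly for Rh via the father's Rh distribution: P(Rh+) = 1/2.
Independent loci: 1/4 × 1/2 = 1/8.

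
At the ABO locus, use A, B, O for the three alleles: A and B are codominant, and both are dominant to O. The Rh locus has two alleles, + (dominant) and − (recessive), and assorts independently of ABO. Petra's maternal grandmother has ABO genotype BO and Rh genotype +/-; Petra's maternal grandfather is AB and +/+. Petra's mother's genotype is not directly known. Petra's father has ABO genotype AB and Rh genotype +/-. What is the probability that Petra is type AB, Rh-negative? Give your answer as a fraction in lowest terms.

Petra's mother's ABO genotype from BO × AB: 1/4 AB, 1/4 AO, 1/4 BB, 1/4 BO.
Crossing each possibility with the father AB and summing P(type AB): 1/4·1/2 + 1/4·1/4 + 1/4·1/2 + 1/4·1/4 = 3/8.
Similarly for Rh via the mother's Rh distribution: P(Rh-) = 1/8.
Independent loci: 3/8 × 1/8 = 3/64.

3/64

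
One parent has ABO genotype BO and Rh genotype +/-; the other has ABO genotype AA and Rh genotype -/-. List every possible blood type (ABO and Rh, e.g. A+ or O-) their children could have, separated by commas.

A+, A-, AB+, AB-

Gametes from BO × AA give offspring ABO genotypes AB, AO, i.e. phenotypes A, AB.
Rh cross +/- × -/- → phenotypes Rh+, Rh-.
Combining independently: A+, A-, AB+, AB-.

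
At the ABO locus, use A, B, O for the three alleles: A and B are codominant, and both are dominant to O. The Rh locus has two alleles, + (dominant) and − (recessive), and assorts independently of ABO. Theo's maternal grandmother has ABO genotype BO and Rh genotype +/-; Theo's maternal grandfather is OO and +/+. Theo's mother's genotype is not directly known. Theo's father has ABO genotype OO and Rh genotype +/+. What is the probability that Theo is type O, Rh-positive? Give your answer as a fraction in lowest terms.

Theo's mother's ABO genotype from BO × OO: 1/2 BO, 1/2 OO.
Crossing each possibility with the father OO and summing P(type O): 1/2·1/2 + 1/2·1 = 3/4.
Similarly for Rh via the mother's Rh distribution: P(Rh+) = 1.
Independent loci: 3/4 × 1 = 3/4.

3/4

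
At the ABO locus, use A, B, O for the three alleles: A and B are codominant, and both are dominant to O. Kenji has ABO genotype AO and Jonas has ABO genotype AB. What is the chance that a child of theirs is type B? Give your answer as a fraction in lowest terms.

ABO cross AO × AB → offspring phenotypes: 1/2 A, 1/4 B, 1/4 AB.
So P(type B) = 1/4.

1/4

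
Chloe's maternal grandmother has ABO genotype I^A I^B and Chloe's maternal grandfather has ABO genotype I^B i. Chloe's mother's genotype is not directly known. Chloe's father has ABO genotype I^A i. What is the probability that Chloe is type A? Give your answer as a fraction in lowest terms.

3/8

Chloe's mother's ABO genotype from I^A I^B × I^B i: 1/4 I^A I^B, 1/4 I^A i, 1/4 I^B I^B, 1/4 I^B i.
Crossing each possibility with the father I^A i and summing P(type A): 1/4·1/2 + 1/4·3/4 + 1/4·0 + 1/4·1/4 = 3/8.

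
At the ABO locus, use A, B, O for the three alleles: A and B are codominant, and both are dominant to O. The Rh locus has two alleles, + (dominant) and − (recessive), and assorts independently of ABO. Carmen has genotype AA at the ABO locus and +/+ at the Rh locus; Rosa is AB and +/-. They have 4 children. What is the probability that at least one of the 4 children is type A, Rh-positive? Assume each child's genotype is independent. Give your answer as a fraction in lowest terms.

15/16

ABO cross AA × AB → 1/2 A, 1/2 AB.
Rh cross +/+ × +/- → 1 Rh+; so P(type A, Rh-positive) = 1/2 × 1 = 1/2 per child.
P(none) = (1/2)^4 = 1/16; P(at least one) = 1 − 1/16 = 15/16.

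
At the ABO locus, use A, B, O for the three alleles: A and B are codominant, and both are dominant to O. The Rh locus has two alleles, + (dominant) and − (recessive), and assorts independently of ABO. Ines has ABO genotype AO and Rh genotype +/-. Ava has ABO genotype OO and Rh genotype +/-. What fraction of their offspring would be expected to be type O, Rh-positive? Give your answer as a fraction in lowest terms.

ABO cross AO × OO → offspring phenotypes: 1/2 O, 1/2 A.
Rh cross +/- × +/- → 3/4 Rh+, 1/4 Rh-.
Independent loci: P(type O, Rh-positive) = 1/2 × 3/4 = 3/8.

3/8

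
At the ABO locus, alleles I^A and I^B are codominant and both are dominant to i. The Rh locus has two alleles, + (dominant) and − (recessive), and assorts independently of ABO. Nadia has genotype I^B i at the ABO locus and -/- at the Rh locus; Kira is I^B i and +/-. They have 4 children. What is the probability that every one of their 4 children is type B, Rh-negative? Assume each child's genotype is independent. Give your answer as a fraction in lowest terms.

ABO cross I^B i × I^B i → 1/4 O, 3/4 B.
Rh cross -/- × +/- → 1/2 Rh+, 1/2 Rh-; so P(type B, Rh-negative) = 3/4 × 1/2 = 3/8 per child.
All 4 independent: (3/8)^4 = 81/4096.

81/4096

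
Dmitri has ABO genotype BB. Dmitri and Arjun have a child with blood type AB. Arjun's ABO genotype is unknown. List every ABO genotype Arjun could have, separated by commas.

For each candidate genotype of Arjun, check whether crossing it with BB can produce every observed child phenotype.
  AA → possible child types {AB} ✓
  AB → possible child types {B, AB} ✓
  AO → possible child types {B, AB} ✓
  BB → possible child types {B} ✗
  BO → possible child types {B} ✗
  OO → possible child types {B} ✗

AA, AB, AO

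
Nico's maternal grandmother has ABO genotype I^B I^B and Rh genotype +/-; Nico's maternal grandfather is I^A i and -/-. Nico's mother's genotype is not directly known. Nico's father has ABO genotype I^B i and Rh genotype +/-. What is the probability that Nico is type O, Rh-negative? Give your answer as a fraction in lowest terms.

3/64

Nico's mother's ABO genotype from I^B I^B × I^A i: 1/2 I^A I^B, 1/2 I^B i.
Crossing each possibility with the father I^B i and summing P(type O): 1/2·0 + 1/2·1/4 = 1/8.
Similarly for Rh via the mother's Rh distribution: P(Rh-) = 3/8.
Independent loci: 1/8 × 3/8 = 3/64.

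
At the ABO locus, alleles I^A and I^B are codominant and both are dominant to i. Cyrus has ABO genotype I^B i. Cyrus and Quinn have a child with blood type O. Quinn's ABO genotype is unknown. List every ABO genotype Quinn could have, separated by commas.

For each candidate genotype of Quinn, check whether crossing it with I^B i can produce every observed child phenotype.
  I^A I^A → possible child types {A, AB} ✗
  I^A I^B → possible child types {A, B, AB} ✗
  I^A i → possible child types {O, A, B, AB} ✓
  I^B I^B → possible child types {B} ✗
  I^B i → possible child types {O, B} ✓
  i i → possible child types {O, B} ✓

I^A i, I^B i, i i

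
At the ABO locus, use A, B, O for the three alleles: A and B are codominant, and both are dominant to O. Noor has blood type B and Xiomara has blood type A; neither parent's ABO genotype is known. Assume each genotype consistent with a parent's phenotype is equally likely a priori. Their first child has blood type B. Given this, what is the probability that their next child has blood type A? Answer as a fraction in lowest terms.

Possible genotypes: Noor ∈ {BB, BO}; Xiomara ∈ {AA, AO}.
Weight each parental genotype pair by prior × P(type-B child):
  BB × AO: posterior weight 2/3; P(next child type A) = 0.
  BO × AO: posterior weight 1/3; P(next child type A) = 1/4.
Weighted sum = 1/12.

1/12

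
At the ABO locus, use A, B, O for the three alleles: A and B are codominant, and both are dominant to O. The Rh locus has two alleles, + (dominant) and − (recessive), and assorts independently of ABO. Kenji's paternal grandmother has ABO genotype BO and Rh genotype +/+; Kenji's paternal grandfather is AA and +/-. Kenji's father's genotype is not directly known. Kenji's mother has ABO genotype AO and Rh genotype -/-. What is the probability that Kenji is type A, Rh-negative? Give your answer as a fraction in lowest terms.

5/32

Kenji's father's ABO genotype from BO × AA: 1/2 AB, 1/2 AO.
Crossing each possibility with the mother AO and summing P(type A): 1/2·1/2 + 1/2·3/4 = 5/8.
Similarly for Rh via the father's Rh distribution: P(Rh-) = 1/4.
Independent loci: 5/8 × 1/4 = 5/32.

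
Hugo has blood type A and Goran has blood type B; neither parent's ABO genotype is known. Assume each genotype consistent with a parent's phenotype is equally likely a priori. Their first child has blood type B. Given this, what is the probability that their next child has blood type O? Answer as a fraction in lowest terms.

1/12

Possible genotypes: Hugo ∈ {AA, AO}; Goran ∈ {BB, BO}.
Weight each parental genotype pair by prior × P(type-B child):
  AO × BB: posterior weight 2/3; P(next child type O) = 0.
  AO × BO: posterior weight 1/3; P(next child type O) = 1/4.
Weighted sum = 1/12.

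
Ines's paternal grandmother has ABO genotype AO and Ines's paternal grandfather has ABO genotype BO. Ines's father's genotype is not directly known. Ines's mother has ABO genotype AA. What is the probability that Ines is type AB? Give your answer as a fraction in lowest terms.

1/4

Ines's father's ABO genotype from AO × BO: 1/4 AB, 1/4 AO, 1/4 BO, 1/4 OO.
Crossing each possibility with the mother AA and summing P(type AB): 1/4·1/2 + 1/4·0 + 1/4·1/2 + 1/4·0 = 1/4.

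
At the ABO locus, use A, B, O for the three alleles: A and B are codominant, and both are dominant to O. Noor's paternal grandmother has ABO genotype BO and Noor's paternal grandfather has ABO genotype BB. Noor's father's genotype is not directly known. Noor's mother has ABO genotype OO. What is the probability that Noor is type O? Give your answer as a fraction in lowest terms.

Noor's father's ABO genotype from BO × BB: 1/2 BB, 1/2 BO.
Crossing each possibility with the mother OO and summing P(type O): 1/2·0 + 1/2·1/2 = 1/4.

1/4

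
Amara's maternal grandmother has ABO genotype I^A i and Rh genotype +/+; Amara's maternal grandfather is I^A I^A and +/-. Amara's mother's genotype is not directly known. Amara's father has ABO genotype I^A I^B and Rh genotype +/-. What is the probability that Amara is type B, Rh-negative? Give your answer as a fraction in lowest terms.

Amara's mother's ABO genotype from I^A i × I^A I^A: 1/2 I^A I^A, 1/2 I^A i.
Crossing each possibility with the father I^A I^B and summing P(type B): 1/2·0 + 1/2·1/4 = 1/8.
Similarly for Rh via the mother's Rh distribution: P(Rh-) = 1/8.
Independent loci: 1/8 × 1/8 = 1/64.

1/64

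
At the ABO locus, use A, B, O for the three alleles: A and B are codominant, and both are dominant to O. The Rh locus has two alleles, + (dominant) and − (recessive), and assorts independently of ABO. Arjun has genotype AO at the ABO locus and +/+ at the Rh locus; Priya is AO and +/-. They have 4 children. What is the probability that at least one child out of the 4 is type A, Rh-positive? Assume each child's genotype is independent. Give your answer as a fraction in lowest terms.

ABO cross AO × AO → 1/4 O, 3/4 A.
Rh cross +/+ × +/- → 1 Rh+; so P(type A, Rh-positive) = 3/4 × 1 = 3/4 per child.
P(none) = (1/4)^4 = 1/256; P(at least one) = 1 − 1/256 = 255/256.

255/256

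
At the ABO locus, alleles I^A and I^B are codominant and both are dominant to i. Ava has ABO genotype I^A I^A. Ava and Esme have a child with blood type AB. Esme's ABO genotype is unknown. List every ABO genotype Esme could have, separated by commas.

For each candidate genotype of Esme, check whether crossing it with I^A I^A can produce every observed child phenotype.
  I^A I^A → possible child types {A} ✗
  I^A I^B → possible child types {A, AB} ✓
  I^A i → possible child types {A} ✗
  I^B I^B → possible child types {AB} ✓
  I^B i → possible child types {A, AB} ✓
  i i → possible child types {A} ✗

I^A I^B, I^B I^B, I^B i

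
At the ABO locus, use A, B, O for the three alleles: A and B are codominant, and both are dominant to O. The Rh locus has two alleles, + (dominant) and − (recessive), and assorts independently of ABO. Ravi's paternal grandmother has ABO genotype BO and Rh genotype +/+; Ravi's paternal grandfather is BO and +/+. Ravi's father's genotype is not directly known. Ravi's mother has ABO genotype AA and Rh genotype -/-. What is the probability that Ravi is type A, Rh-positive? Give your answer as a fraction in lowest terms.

Ravi's father's ABO genotype from BO × BO: 1/4 BB, 1/2 BO, 1/4 OO.
Crossing each possibility with the mother AA and summing P(type A): 1/4·0 + 1/2·1/2 + 1/4·1 = 1/2.
Similarly for Rh via the father's Rh distribution: P(Rh+) = 1.
Independent loci: 1/2 × 1 = 1/2.

1/2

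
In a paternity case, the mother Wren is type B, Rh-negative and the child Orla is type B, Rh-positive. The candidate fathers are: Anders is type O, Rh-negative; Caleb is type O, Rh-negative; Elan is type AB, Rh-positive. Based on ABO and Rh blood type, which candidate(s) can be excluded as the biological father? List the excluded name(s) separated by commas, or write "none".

Anders, Caleb

A candidate is excluded only if no genotype consistent with his phenotype could produce a type B, Rh-positive child with a type B, Rh-negative mother.
Anders (type O, Rh-): no genotype consistent with that phenotype can produce a type-B Rh+ child with a type-B mother.
Caleb (type O, Rh-): no genotype consistent with that phenotype can produce a type-B Rh+ child with a type-B mother.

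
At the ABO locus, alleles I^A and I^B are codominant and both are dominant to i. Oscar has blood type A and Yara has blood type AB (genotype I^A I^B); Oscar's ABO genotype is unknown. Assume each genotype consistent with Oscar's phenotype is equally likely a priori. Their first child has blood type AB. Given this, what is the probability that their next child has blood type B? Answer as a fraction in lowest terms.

Possible genotypes: Oscar ∈ {I^A I^A, I^A i}; Yara ∈ {I^A I^B}.
Weight each parental genotype pair by prior × P(type-AB child):
  I^A I^A × I^A I^B: posterior weight 2/3; P(next child type B) = 0.
  I^A i × I^A I^B: posterior weight 1/3; P(next child type B) = 1/4.
Weighted sum = 1/12.

1/12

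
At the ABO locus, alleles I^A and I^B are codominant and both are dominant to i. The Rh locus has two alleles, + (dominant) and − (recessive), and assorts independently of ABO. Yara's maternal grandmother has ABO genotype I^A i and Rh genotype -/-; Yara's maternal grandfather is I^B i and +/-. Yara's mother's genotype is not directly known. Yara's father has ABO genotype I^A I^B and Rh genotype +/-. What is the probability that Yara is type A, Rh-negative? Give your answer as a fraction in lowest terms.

Yara's mother's ABO genotype from I^A i × I^B i: 1/4 I^A I^B, 1/4 I^A i, 1/4 I^B i, 1/4 i i.
Crossing each possibility with the father I^A I^B and summing P(type A): 1/4·1/4 + 1/4·1/2 + 1/4·1/4 + 1/4·1/2 = 3/8.
Similarly for Rh via the mother's Rh distribution: P(Rh-) = 3/8.
Independent loci: 3/8 × 3/8 = 9/64.

9/64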